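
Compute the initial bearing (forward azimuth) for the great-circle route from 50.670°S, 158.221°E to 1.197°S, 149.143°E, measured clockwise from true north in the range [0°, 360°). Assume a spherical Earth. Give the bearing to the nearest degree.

348°

Δλ = 149.143 − 158.221 = -9.078°.
θ = atan2( sin Δλ · cos φ₂ , cos φ₁ · sin φ₂ − sin φ₁ · cos φ₂ · cos Δλ )
  = atan2(-0.15774, 0.75041) = -11.871° → normalised to [0°, 360°): 348.129°.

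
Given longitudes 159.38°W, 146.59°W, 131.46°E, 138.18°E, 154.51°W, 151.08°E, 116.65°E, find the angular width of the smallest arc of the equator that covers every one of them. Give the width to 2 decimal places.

Sort the longitudes: -159.38°, -154.51°, -146.59°, +116.65°, +131.46°, +138.18°, +151.08°.
Eastward gaps between consecutive values (wrapping around): 4.87°, 7.92°, 263.24°, 14.81°, 6.72°, 12.90°, 49.54°.
Largest gap = 263.24° ⇒ minimal covering band is its complement: 360° − 263.24° = 96.76°.
Band runs from +116.65° eastward to -146.59°, crossing the antimeridian.

96.76°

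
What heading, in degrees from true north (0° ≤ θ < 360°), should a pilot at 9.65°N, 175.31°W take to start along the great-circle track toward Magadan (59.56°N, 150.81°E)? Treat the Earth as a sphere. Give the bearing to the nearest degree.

340°

Δλ = 150.81 − -175.31 = 326.12°; wrapped into (−180°, 180°]: -33.88°.
θ = atan2( sin Δλ · cos φ₂ , cos φ₁ · sin φ₂ − sin φ₁ · cos φ₂ · cos Δλ )
  = atan2(-0.28243, 0.77945) = -19.917° → normalised to [0°, 360°): 340.083°.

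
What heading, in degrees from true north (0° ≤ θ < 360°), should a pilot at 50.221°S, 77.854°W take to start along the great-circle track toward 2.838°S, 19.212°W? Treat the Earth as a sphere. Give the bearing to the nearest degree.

Δλ = -19.212 − -77.854 = 58.642°.
θ = atan2( sin Δλ · cos φ₂ , cos φ₁ · sin φ₂ − sin φ₁ · cos φ₂ · cos Δλ )
  = atan2(0.85289, 0.36775) = 66.675° → normalised to [0°, 360°): 66.675°.

67°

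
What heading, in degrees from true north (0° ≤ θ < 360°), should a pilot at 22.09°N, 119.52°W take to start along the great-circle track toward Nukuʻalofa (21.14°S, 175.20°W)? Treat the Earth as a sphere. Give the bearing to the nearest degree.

Δλ = -175.20 − -119.52 = -55.68°.
θ = atan2( sin Δλ · cos φ₂ , cos φ₁ · sin φ₂ − sin φ₁ · cos φ₂ · cos Δλ )
  = atan2(-0.77032, -0.53193) = -124.627° → normalised to [0°, 360°): 235.373°.

235°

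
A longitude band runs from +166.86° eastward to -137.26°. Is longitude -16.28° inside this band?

No

Band width going east from +166.86° to -137.26°: ((-137.26 − 166.86) mod 360) = 55.88°.
Offset of -16.28° east of the west edge: ((-16.28 − 166.86) mod 360) = 176.86°.
176.86° > 55.88° ⇒ outside.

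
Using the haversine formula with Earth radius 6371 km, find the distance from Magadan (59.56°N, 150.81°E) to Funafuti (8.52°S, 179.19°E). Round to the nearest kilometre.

7979 km

Δλ = 179.19 − 150.81 = 28.38°.
Δφ = -8.52 − 59.56 = -68.08°.
a = sin²(Δφ/2) + cos φ₁ · cos φ₂ · sin²(Δλ/2) = 0.343453.
c = 2·atan2(√a, √(1−a)) = 1.25235 rad → d = 6371·c ≈ 7978.71 km.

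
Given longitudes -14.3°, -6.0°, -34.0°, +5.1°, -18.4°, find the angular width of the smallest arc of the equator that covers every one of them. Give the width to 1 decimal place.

39.1°

Sort the longitudes: -34.0°, -18.4°, -14.3°, -6.0°, +5.1°.
Eastward gaps between consecutive values (wrapping around): 15.6°, 4.1°, 8.3°, 11.1°, 320.9°.
Largest gap = 320.9° ⇒ minimal covering band is its complement: 360° − 320.9° = 39.1°.
Band runs from -34.0° eastward to +5.1°.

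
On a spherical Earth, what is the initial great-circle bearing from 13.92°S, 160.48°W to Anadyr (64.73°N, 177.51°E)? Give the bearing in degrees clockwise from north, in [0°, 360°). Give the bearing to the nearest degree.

Δλ = 177.51 − -160.48 = 337.99°; wrapped into (−180°, 180°]: -22.01°.
θ = atan2( sin Δλ · cos φ₂ , cos φ₁ · sin φ₂ − sin φ₁ · cos φ₂ · cos Δλ )
  = atan2(-0.15998, 0.97296) = -9.338° → normalised to [0°, 360°): 350.662°.

351°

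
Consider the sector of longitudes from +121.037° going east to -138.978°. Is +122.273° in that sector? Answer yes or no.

Yes

Band width going east from +121.037° to -138.978°: ((-138.978 − 121.037) mod 360) = 99.985°.
Offset of +122.273° east of the west edge: ((122.273 − 121.037) mod 360) = 1.236°.
1.236° ≤ 99.985° ⇒ inside.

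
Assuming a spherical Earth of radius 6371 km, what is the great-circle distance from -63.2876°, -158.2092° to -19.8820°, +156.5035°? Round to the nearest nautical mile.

3185 nmi

Δλ = 156.5035 − -158.2092 = 314.7127°; wrapped into (−180°, 180°]: -45.2873°.
Δφ = -19.8820 − -63.2876 = 43.4056°.
a = sin²(Δφ/2) + cos φ₁ · cos φ₂ · sin²(Δλ/2) = 0.199403.
c = 2·atan2(√a, √(1−a)) = 0.92580 rad → d = 6371·c ≈ 5898.29 km ≈ 3184.82 nmi.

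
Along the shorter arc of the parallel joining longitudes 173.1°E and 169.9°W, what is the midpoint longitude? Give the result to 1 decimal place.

178.4°W

Signed shortest Δλ from +173.1° to -169.9° is +17.0°.
Midpoint longitude = +173.1° + (+17.0°)/2 = +173.1° + 8.5° = +181.6°.
Normalise into (−180°, 180°]: -178.4°.
(The naïve average (+173.1 + -169.9)/2 = 1.6° is on the wrong side of the globe.)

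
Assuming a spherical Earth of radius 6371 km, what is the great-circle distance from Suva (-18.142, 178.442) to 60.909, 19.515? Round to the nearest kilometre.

Δλ = 19.515 − 178.442 = -158.927°.
Δφ = 60.909 − -18.142 = 79.051°.
a = sin²(Δφ/2) + cos φ₁ · cos φ₂ · sin²(Δλ/2) = 0.851611.
c = 2·atan2(√a, √(1−a)) = 2.35072 rad → d = 6371·c ≈ 14976.41 km.

14976 km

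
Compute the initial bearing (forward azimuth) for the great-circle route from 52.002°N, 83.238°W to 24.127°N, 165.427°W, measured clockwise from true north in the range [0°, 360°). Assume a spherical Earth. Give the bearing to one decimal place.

Δλ = -165.427 − -83.238 = -82.189°.
θ = atan2( sin Δλ · cos φ₂ , cos φ₁ · sin φ₂ − sin φ₁ · cos φ₂ · cos Δλ )
  = atan2(-0.90417, 0.15390) = -80.340° → normalised to [0°, 360°): 279.660°.

279.7°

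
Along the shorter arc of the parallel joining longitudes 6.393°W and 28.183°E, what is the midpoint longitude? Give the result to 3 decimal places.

10.895°E

Signed shortest Δλ from -6.393° to +28.183° is +34.576°.
Midpoint longitude = -6.393° + (+34.576°)/2 = -6.393° + 17.288° = +10.895°.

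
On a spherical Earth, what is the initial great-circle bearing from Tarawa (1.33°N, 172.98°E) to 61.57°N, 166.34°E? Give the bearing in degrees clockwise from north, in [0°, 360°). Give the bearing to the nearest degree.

356°

Δλ = 166.34 − 172.98 = -6.64°.
θ = atan2( sin Δλ · cos φ₂ , cos φ₁ · sin φ₂ − sin φ₁ · cos φ₂ · cos Δλ )
  = atan2(-0.05505, 0.86819) = -3.628° → normalised to [0°, 360°): 356.372°.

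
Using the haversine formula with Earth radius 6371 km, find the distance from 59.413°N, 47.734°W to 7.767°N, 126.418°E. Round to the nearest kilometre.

12527 km

Δλ = 126.418 − -47.734 = 174.152°.
Δφ = 7.767 − 59.413 = -51.646°.
a = sin²(Δφ/2) + cos φ₁ · cos φ₂ · sin²(Δλ/2) = 0.692607.
c = 2·atan2(√a, √(1−a)) = 1.96624 rad → d = 6371·c ≈ 12526.89 km.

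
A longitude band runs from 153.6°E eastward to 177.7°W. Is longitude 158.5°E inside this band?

Yes

Band width going east from +153.6° to -177.7°: ((-177.7 − 153.6) mod 360) = 28.7°.
Offset of +158.5° east of the west edge: ((158.5 − 153.6) mod 360) = 4.9°.
4.9° ≤ 28.7° ⇒ inside.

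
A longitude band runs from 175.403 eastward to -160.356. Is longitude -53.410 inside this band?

Band width going east from +175.403° to -160.356°: ((-160.356 − 175.403) mod 360) = 24.241°.
Offset of -53.410° east of the west edge: ((-53.410 − 175.403) mod 360) = 131.187°.
131.187° > 24.241° ⇒ outside.

No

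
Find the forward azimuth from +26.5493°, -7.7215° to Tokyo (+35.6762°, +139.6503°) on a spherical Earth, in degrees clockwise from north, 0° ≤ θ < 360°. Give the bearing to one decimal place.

Δλ = 139.6503 − -7.7215 = 147.3718°.
θ = atan2( sin Δλ · cos φ₂ , cos φ₁ · sin φ₂ − sin φ₁ · cos φ₂ · cos Δλ )
  = atan2(0.43799, 0.82749) = 27.892° → normalised to [0°, 360°): 27.892°.

27.9°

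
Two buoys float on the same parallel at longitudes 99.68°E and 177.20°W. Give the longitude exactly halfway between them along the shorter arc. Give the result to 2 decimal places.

141.24°E

Signed shortest Δλ from +99.68° to -177.20° is +83.12°.
Midpoint longitude = +99.68° + (+83.12°)/2 = +99.68° + 41.56° = +141.24°.
(The naïve average (+99.68 + -177.20)/2 = -38.76° is on the wrong side of the globe.)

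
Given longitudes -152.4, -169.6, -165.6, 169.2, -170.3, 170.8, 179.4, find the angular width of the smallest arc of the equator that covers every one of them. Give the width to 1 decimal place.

Sort the longitudes: -170.3°, -169.6°, -165.6°, -152.4°, +169.2°, +170.8°, +179.4°.
Eastward gaps between consecutive values (wrapping around): 0.7°, 4.0°, 13.2°, 321.6°, 1.6°, 8.6°, 10.3°.
Largest gap = 321.6° ⇒ minimal covering band is its complement: 360° − 321.6° = 38.4°.
Band runs from +169.2° eastward to -152.4°, crossing the antimeridian.

38.4°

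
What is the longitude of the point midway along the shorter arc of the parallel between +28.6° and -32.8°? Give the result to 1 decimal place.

-2.1°

Signed shortest Δλ from +28.6° to -32.8° is -61.4°.
Midpoint longitude = +28.6° + (-61.4°)/2 = +28.6° − 30.7° = -2.1°.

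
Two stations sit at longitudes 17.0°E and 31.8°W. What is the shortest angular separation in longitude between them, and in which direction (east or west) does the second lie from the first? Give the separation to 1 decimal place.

48.8° west

Raw difference: -31.8 − 17.0 = -48.8°.
Normalise into (−180°, 180°]: -48.8° stays -48.8°.
Negative ⇒ the second point lies to the west; separation 48.8°.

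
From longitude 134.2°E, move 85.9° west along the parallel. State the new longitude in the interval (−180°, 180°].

48.3°E

Start at +134.2°; shift −85.9° → +48.3°.
+48.3° already lies in (−180°, 180°].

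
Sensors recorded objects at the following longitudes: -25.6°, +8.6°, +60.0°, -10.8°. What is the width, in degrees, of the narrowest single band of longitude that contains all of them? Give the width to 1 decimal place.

85.6°

Sort the longitudes: -25.6°, -10.8°, +8.6°, +60.0°.
Eastward gaps between consecutive values (wrapping around): 14.8°, 19.4°, 51.4°, 274.4°.
Largest gap = 274.4° ⇒ minimal covering band is its complement: 360° − 274.4° = 85.6°.
Band runs from -25.6° eastward to +60.0°.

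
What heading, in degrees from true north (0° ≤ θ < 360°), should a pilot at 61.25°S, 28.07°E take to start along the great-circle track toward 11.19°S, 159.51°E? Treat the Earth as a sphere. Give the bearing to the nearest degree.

132°

Δλ = 159.51 − 28.07 = 131.44°.
θ = atan2( sin Δλ · cos φ₂ , cos φ₁ · sin φ₂ − sin φ₁ · cos φ₂ · cos Δλ )
  = atan2(0.73540, -0.66256) = 132.017° → normalised to [0°, 360°): 132.017°.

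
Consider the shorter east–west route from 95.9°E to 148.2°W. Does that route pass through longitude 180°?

Naïve |-148.2 − 95.9| = 244.1° > 180°, so the shorter arc goes the other way round — across 180°.
Signed shortest Δλ = ((-148.2 − 95.9 + 180) mod 360) − 180 = 115.9°.
Going east by 115.9° from +95.9° passes through 180° before reaching -148.2°.

Yes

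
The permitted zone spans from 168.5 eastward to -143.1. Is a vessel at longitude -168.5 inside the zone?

Band width going east from +168.5° to -143.1°: ((-143.1 − 168.5) mod 360) = 48.4°.
Offset of -168.5° east of the west edge: ((-168.5 − 168.5) mod 360) = 23.0°.
23.0° ≤ 48.4° ⇒ inside.

Yes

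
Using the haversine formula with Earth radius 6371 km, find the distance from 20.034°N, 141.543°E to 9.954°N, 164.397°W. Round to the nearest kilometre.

5889 km

Δλ = -164.397 − 141.543 = -305.940°; wrapped into (−180°, 180°]: 54.060°.
Δφ = 9.954 − 20.034 = -10.080°.
a = sin²(Δφ/2) + cos φ₁ · cos φ₂ · sin²(Δλ/2) = 0.198831.
c = 2·atan2(√a, √(1−a)) = 0.92437 rad → d = 6371·c ≈ 5889.16 km.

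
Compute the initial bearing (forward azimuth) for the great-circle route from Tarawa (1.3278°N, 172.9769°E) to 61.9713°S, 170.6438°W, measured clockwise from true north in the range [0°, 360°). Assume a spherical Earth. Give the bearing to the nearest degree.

Δλ = -170.6438 − 172.9769 = -343.6207°; wrapped into (−180°, 180°]: 16.3793°.
θ = atan2( sin Δλ · cos φ₂ , cos φ₁ · sin φ₂ − sin φ₁ · cos φ₂ · cos Δλ )
  = atan2(0.13251, -0.89292) = 171.559° → normalised to [0°, 360°): 171.559°.

172°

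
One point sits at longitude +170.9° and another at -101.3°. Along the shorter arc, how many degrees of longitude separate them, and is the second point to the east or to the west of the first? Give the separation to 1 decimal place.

Raw difference: -101.3 − 170.9 = -272.2°.
Normalise into (−180°, 180°]: -272.2° + 360° = 87.8°.
Positive ⇒ the second point lies to the east; separation 87.8°.

87.8° east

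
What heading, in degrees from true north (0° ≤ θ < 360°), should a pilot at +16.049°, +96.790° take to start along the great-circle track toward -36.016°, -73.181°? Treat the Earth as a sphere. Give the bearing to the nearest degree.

202°

Δλ = -73.181 − 96.790 = -169.971°.
θ = atan2( sin Δλ · cos φ₂ , cos φ₁ · sin φ₂ − sin φ₁ · cos φ₂ · cos Δλ )
  = atan2(-0.14086, -0.34490) = -157.784° → normalised to [0°, 360°): 202.216°.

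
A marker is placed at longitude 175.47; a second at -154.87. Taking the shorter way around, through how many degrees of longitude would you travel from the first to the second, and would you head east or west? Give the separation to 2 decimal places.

Raw difference: -154.87 − 175.47 = -330.34°.
Normalise into (−180°, 180°]: -330.34° + 360° = 29.66°.
Positive ⇒ the second point lies to the east; separation 29.66°.

29.66° east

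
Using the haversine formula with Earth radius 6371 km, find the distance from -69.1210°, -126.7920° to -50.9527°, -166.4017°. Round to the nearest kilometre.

Δλ = -166.4017 − -126.7920 = -39.6097°.
Δφ = -50.9527 − -69.1210 = 18.1683°.
a = sin²(Δφ/2) + cos φ₁ · cos φ₂ · sin²(Δλ/2) = 0.050701.
c = 2·atan2(√a, √(1−a)) = 0.45423 rad → d = 6371·c ≈ 2893.93 km.

2894 km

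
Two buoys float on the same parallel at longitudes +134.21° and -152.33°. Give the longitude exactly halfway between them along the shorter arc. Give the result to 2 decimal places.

Signed shortest Δλ from +134.21° to -152.33° is +73.46°.
Midpoint longitude = +134.21° + (+73.46°)/2 = +134.21° + 36.73° = +170.94°.
(The naïve average (+134.21 + -152.33)/2 = -9.06° is on the wrong side of the globe.)

+170.94°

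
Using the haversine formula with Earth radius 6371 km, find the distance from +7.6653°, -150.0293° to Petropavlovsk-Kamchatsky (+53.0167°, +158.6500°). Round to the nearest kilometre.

6824 km

Δλ = 158.6500 − -150.0293 = 308.6793°; wrapped into (−180°, 180°]: -51.3207°.
Δφ = 53.0167 − 7.6653 = 45.3514°.
a = sin²(Δφ/2) + cos φ₁ · cos φ₂ · sin²(Δλ/2) = 0.260422.
c = 2·atan2(√a, √(1−a)) = 1.07110 rad → d = 6371·c ≈ 6824.00 km.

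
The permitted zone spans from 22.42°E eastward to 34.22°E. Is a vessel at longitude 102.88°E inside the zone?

No

Band width going east from +22.42° to +34.22°: ((34.22 − 22.42) mod 360) = 11.80°.
Offset of +102.88° east of the west edge: ((102.88 − 22.42) mod 360) = 80.46°.
80.46° > 11.80° ⇒ outside.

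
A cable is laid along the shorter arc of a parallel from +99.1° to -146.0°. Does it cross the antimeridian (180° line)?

Yes

Naïve |-146.0 − 99.1| = 245.1° > 180°, so the shorter arc goes the other way round — across 180°.
Signed shortest Δλ = ((-146.0 − 99.1 + 180) mod 360) − 180 = 114.9°.
Going east by 114.9° from +99.1° passes through 180° before reaching -146.0°.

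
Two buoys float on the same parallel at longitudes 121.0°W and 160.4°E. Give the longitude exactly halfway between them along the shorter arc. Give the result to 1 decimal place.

160.3°W

Signed shortest Δλ from -121.0° to +160.4° is -78.6°.
Midpoint longitude = -121.0° + (-78.6°)/2 = -121.0° − 39.3° = -160.3°.
(The naïve average (-121.0 + +160.4)/2 = 19.7° is on the wrong side of the globe.)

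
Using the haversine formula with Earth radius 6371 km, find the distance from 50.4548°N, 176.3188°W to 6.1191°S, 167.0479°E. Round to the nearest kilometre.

Δλ = 167.0479 − -176.3188 = 343.3667°; wrapped into (−180°, 180°]: -16.6333°.
Δφ = -6.1191 − 50.4548 = -56.5739°.
a = sin²(Δφ/2) + cos φ₁ · cos φ₂ · sin²(Δλ/2) = 0.237814.
c = 2·atan2(√a, √(1−a)) = 1.01882 rad → d = 6371·c ≈ 6490.90 km.

6491 km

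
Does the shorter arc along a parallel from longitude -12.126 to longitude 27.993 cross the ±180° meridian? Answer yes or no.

Signed shortest Δλ = ((27.993 − -12.126 + 180) mod 360) − 180 = 40.119°.
Going east by 40.119° from -12.126° reaches +27.993° without touching 180°.

No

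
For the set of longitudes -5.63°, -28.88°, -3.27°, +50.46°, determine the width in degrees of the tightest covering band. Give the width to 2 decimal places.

Sort the longitudes: -28.88°, -5.63°, -3.27°, +50.46°.
Eastward gaps between consecutive values (wrapping around): 23.25°, 2.36°, 53.73°, 280.66°.
Largest gap = 280.66° ⇒ minimal covering band is its complement: 360° − 280.66° = 79.34°.
Band runs from -28.88° eastward to +50.46°.

79.34°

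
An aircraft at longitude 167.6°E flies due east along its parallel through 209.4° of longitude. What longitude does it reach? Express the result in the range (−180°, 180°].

17.0°E

Start at +167.6°; shift +209.4° → +377.0°.
+377.0° lies outside (−180°, 180°]; subtract 360° → +17.0°.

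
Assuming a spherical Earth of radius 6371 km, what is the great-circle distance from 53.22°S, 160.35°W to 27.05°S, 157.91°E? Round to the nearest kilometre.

Δλ = 157.91 − -160.35 = 318.26°; wrapped into (−180°, 180°]: -41.74°.
Δφ = -27.05 − -53.22 = 26.17°.
a = sin²(Δφ/2) + cos φ₁ · cos φ₂ · sin²(Δλ/2) = 0.118931.
c = 2·atan2(√a, √(1−a)) = 0.70419 rad → d = 6371·c ≈ 4486.39 km.

4486 km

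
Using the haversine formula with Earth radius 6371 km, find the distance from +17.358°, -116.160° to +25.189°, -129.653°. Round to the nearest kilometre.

1645 km

Δλ = -129.653 − -116.160 = -13.493°.
Δφ = 25.189 − 17.358 = 7.831°.
a = sin²(Δφ/2) + cos φ₁ · cos φ₂ · sin²(Δλ/2) = 0.016583.
c = 2·atan2(√a, √(1−a)) = 0.25826 rad → d = 6371·c ≈ 1645.40 km.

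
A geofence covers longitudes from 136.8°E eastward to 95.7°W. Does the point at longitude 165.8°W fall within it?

Band width going east from +136.8° to -95.7°: ((-95.7 − 136.8) mod 360) = 127.5°.
Offset of -165.8° east of the west edge: ((-165.8 − 136.8) mod 360) = 57.4°.
57.4° ≤ 127.5° ⇒ inside.

Yes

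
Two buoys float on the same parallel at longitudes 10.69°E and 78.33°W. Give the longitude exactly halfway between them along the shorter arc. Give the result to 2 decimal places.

33.82°W

Signed shortest Δλ from +10.69° to -78.33° is -89.02°.
Midpoint longitude = +10.69° + (-89.02°)/2 = +10.69° − 44.51° = -33.82°.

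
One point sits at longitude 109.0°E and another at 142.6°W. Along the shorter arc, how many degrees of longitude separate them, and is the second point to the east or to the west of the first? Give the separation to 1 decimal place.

108.4° east

Raw difference: -142.6 − 109.0 = -251.6°.
Normalise into (−180°, 180°]: -251.6° + 360° = 108.4°.
Positive ⇒ the second point lies to the east; separation 108.4°.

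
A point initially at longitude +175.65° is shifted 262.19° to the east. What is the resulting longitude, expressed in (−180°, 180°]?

Start at +175.65°; shift +262.19° → +437.84°.
+437.84° lies outside (−180°, 180°]; subtract 360° → +77.84°.

+77.84°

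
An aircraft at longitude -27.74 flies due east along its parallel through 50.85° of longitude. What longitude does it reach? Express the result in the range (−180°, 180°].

+23.11°

Start at -27.74°; shift +50.85° → +23.11°.
+23.11° already lies in (−180°, 180°].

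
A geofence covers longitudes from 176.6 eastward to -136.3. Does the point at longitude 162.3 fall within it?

No

Band width going east from +176.6° to -136.3°: ((-136.3 − 176.6) mod 360) = 47.1°.
Offset of +162.3° east of the west edge: ((162.3 − 176.6) mod 360) = 345.7°.
345.7° > 47.1° ⇒ outside.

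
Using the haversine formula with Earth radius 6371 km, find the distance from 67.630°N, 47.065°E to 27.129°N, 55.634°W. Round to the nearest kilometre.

Δλ = -55.634 − 47.065 = -102.699°.
Δφ = 27.129 − 67.630 = -40.501°.
a = sin²(Δφ/2) + cos φ₁ · cos φ₂ · sin²(Δλ/2) = 0.326390.
c = 2·atan2(√a, √(1−a)) = 1.21619 rad → d = 6371·c ≈ 7748.35 km.

7748 km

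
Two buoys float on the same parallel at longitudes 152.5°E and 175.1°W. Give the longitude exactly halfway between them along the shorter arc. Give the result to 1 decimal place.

Signed shortest Δλ from +152.5° to -175.1° is +32.4°.
Midpoint longitude = +152.5° + (+32.4°)/2 = +152.5° + 16.2° = +168.7°.
(The naïve average (+152.5 + -175.1)/2 = -11.3° is on the wrong side of the globe.)

168.7°E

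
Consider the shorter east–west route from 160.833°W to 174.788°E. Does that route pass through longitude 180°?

Naïve |174.788 − -160.833| = 335.621° > 180°, so the shorter arc goes the other way round — across 180°.
Signed shortest Δλ = ((174.788 − -160.833 + 180) mod 360) − 180 = -24.379°.
Going west by 24.379° from -160.833° passes through 180° before reaching +174.788°.

Yes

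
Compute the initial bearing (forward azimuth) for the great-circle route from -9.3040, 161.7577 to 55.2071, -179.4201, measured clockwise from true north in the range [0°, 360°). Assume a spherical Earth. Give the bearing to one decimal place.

11.6°

Δλ = -179.4201 − 161.7577 = -341.1778°; wrapped into (−180°, 180°]: 18.8222°.
θ = atan2( sin Δλ · cos φ₂ , cos φ₁ · sin φ₂ − sin φ₁ · cos φ₂ · cos Δλ )
  = atan2(0.18410, 0.89774) = 11.589° → normalised to [0°, 360°): 11.589°.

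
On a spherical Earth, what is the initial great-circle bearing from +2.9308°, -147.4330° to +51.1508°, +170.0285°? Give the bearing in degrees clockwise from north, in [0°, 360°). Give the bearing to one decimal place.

330.6°

Δλ = 170.0285 − -147.4330 = 317.4615°; wrapped into (−180°, 180°]: -42.5385°.
θ = atan2( sin Δλ · cos φ₂ , cos φ₁ · sin φ₂ − sin φ₁ · cos φ₂ · cos Δλ )
  = atan2(-0.42409, 0.75415) = -29.351° → normalised to [0°, 360°): 330.649°.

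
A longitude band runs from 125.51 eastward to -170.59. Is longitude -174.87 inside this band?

Band width going east from +125.51° to -170.59°: ((-170.59 − 125.51) mod 360) = 63.90°.
Offset of -174.87° east of the west edge: ((-174.87 − 125.51) mod 360) = 59.62°.
59.62° ≤ 63.90° ⇒ inside.

Yes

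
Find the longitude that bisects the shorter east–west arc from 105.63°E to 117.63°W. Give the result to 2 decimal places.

Signed shortest Δλ from +105.63° to -117.63° is +136.74°.
Midpoint longitude = +105.63° + (+136.74°)/2 = +105.63° + 68.37° = +174.00°.
(The naïve average (+105.63 + -117.63)/2 = -6.0° is on the wrong side of the globe.)

174.00°E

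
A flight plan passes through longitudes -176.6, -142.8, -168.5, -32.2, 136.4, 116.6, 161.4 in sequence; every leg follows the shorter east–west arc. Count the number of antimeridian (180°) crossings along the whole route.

0

Leg 1: -176.6° → -142.8°, shortest Δλ = 33.8° (east) — does not cross 180°.
Leg 2: -142.8° → -168.5°, shortest Δλ = -25.7° (west) — does not cross 180°.
Leg 3: -168.5° → -32.2°, shortest Δλ = 136.3° (east) — does not cross 180°.
Leg 4: -32.2° → +136.4°, shortest Δλ = 168.6° (east) — does not cross 180°.
Leg 5: +136.4° → +116.6°, shortest Δλ = -19.8° (west) — does not cross 180°.
Leg 6: +116.6° → +161.4°, shortest Δλ = 44.8° (east) — does not cross 180°.
Total crossings: 0.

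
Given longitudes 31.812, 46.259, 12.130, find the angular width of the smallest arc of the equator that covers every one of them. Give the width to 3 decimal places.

Sort the longitudes: +12.130°, +31.812°, +46.259°.
Eastward gaps between consecutive values (wrapping around): 19.682°, 14.447°, 325.871°.
Largest gap = 325.871° ⇒ minimal covering band is its complement: 360° − 325.871° = 34.129°.
Band runs from +12.130° eastward to +46.259°.

34.129°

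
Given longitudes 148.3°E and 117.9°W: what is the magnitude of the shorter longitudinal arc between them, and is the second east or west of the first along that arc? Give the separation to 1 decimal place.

Raw difference: -117.9 − 148.3 = -266.2°.
Normalise into (−180°, 180°]: -266.2° + 360° = 93.8°.
Positive ⇒ the second point lies to the east; separation 93.8°.

93.8° east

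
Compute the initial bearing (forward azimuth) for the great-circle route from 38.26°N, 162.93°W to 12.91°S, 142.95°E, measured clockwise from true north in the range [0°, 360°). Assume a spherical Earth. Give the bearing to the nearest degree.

Δλ = 142.95 − -162.93 = 305.88°; wrapped into (−180°, 180°]: -54.12°.
θ = atan2( sin Δλ · cos φ₂ , cos φ₁ · sin φ₂ − sin φ₁ · cos φ₂ · cos Δλ )
  = atan2(-0.78977, -0.52918) = -123.824° → normalised to [0°, 360°): 236.176°.

236°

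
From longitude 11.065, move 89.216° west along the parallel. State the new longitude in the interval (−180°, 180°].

Start at +11.065°; shift −89.216° → -78.151°.
-78.151° already lies in (−180°, 180°].

-78.151°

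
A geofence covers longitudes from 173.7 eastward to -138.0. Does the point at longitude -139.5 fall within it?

Band width going east from +173.7° to -138.0°: ((-138.0 − 173.7) mod 360) = 48.3°.
Offset of -139.5° east of the west edge: ((-139.5 − 173.7) mod 360) = 46.8°.
46.8° ≤ 48.3° ⇒ inside.

Yes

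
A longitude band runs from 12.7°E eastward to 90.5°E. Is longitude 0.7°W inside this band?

Band width going east from +12.7° to +90.5°: ((90.5 − 12.7) mod 360) = 77.8°.
Offset of -0.7° east of the west edge: ((-0.7 − 12.7) mod 360) = 346.6°.
346.6° > 77.8° ⇒ outside.

No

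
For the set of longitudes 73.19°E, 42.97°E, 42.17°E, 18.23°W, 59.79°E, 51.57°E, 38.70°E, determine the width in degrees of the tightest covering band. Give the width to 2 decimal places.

Sort the longitudes: -18.23°, +38.70°, +42.17°, +42.97°, +51.57°, +59.79°, +73.19°.
Eastward gaps between consecutive values (wrapping around): 56.93°, 3.47°, 0.80°, 8.60°, 8.22°, 13.40°, 268.58°.
Largest gap = 268.58° ⇒ minimal covering band is its complement: 360° − 268.58° = 91.42°.
Band runs from -18.23° eastward to +73.19°.

91.42°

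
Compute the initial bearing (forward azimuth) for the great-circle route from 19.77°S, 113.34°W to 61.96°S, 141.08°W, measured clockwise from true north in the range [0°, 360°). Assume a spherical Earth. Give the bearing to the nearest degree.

Δλ = -141.08 − -113.34 = -27.74°.
θ = atan2( sin Δλ · cos φ₂ , cos φ₁ · sin φ₂ − sin φ₁ · cos φ₂ · cos Δλ )
  = atan2(-0.21881, -0.68987) = -162.402° → normalised to [0°, 360°): 197.598°.

198°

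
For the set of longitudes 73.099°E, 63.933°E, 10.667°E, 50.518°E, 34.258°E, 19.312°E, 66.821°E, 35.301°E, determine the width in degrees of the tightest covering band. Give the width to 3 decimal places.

Sort the longitudes: +10.667°, +19.312°, +34.258°, +35.301°, +50.518°, +63.933°, +66.821°, +73.099°.
Eastward gaps between consecutive values (wrapping around): 8.645°, 14.946°, 1.043°, 15.217°, 13.415°, 2.888°, 6.278°, 297.568°.
Largest gap = 297.568° ⇒ minimal covering band is its complement: 360° − 297.568° = 62.432°.
Band runs from +10.667° eastward to +73.099°.

62.432°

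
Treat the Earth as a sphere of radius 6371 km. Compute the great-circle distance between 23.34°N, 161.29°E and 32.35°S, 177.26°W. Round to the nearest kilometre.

Δλ = -177.26 − 161.29 = -338.55°; wrapped into (−180°, 180°]: 21.45°.
Δφ = -32.35 − 23.34 = -55.69°.
a = sin²(Δφ/2) + cos φ₁ · cos φ₂ · sin²(Δλ/2) = 0.245027.
c = 2·atan2(√a, √(1−a)) = 1.03568 rad → d = 6371·c ≈ 6598.29 km.

6598 km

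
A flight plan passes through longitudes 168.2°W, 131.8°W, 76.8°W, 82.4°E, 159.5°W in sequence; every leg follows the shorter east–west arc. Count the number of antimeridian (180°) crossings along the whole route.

Leg 1: -168.2° → -131.8°, shortest Δλ = 36.4° (east) — does not cross 180°.
Leg 2: -131.8° → -76.8°, shortest Δλ = 55.0° (east) — does not cross 180°.
Leg 3: -76.8° → +82.4°, shortest Δλ = 159.2° (east) — does not cross 180°.
Leg 4: +82.4° → -159.5°, shortest Δλ = 118.1° (east) — crosses 180°.
Total crossings: 1.

1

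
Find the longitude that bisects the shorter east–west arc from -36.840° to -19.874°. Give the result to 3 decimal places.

Signed shortest Δλ from -36.840° to -19.874° is +16.966°.
Midpoint longitude = -36.840° + (+16.966°)/2 = -36.840° + 8.483° = -28.357°.

-28.357°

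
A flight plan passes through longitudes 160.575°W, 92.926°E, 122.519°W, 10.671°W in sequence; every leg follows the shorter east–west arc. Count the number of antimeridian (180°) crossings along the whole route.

Leg 1: -160.575° → +92.926°, shortest Δλ = -106.499° (west) — crosses 180°.
Leg 2: +92.926° → -122.519°, shortest Δλ = 144.555° (east) — crosses 180°.
Leg 3: -122.519° → -10.671°, shortest Δλ = 111.848° (east) — does not cross 180°.
Total crossings: 2.

2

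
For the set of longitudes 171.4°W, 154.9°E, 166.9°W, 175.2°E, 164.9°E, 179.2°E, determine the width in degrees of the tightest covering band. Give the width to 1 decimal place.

38.2°

Sort the longitudes: -171.4°, -166.9°, +154.9°, +164.9°, +175.2°, +179.2°.
Eastward gaps between consecutive values (wrapping around): 4.5°, 321.8°, 10.0°, 10.3°, 4.0°, 9.4°.
Largest gap = 321.8° ⇒ minimal covering band is its complement: 360° − 321.8° = 38.2°.
Band runs from +154.9° eastward to -166.9°, crossing the antimeridian.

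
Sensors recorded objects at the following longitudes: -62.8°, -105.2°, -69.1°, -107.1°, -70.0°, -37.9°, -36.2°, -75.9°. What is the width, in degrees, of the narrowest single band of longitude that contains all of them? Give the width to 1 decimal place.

Sort the longitudes: -107.1°, -105.2°, -75.9°, -70.0°, -69.1°, -62.8°, -37.9°, -36.2°.
Eastward gaps between consecutive values (wrapping around): 1.9°, 29.3°, 5.9°, 0.9°, 6.3°, 24.9°, 1.7°, 289.1°.
Largest gap = 289.1° ⇒ minimal covering band is its complement: 360° − 289.1° = 70.9°.
Band runs from -107.1° eastward to -36.2°.

70.9°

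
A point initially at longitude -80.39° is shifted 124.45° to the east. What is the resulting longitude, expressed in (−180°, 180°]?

Start at -80.39°; shift +124.45° → +44.06°.
+44.06° already lies in (−180°, 180°].

+44.06°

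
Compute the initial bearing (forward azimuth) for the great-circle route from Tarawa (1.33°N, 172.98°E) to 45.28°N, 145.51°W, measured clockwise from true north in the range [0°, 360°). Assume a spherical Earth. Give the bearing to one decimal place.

33.7°

Δλ = -145.51 − 172.98 = -318.49°; wrapped into (−180°, 180°]: 41.51°.
θ = atan2( sin Δλ · cos φ₂ , cos φ₁ · sin φ₂ − sin φ₁ · cos φ₂ · cos Δλ )
  = atan2(0.46634, 0.69813) = 33.742° → normalised to [0°, 360°): 33.742°.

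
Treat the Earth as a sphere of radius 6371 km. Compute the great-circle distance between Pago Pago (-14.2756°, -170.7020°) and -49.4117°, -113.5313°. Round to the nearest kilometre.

Δλ = -113.5313 − -170.7020 = 57.1707°.
Δφ = -49.4117 − -14.2756 = -35.1361°.
a = sin²(Δφ/2) + cos φ₁ · cos φ₂ · sin²(Δλ/2) = 0.235454.
c = 2·atan2(√a, √(1−a)) = 1.01327 rad → d = 6371·c ≈ 6455.52 km.

6456 km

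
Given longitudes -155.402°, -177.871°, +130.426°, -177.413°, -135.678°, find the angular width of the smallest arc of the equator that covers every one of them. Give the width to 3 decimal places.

Sort the longitudes: -177.871°, -177.413°, -155.402°, -135.678°, +130.426°.
Eastward gaps between consecutive values (wrapping around): 0.458°, 22.011°, 19.724°, 266.104°, 51.703°.
Largest gap = 266.104° ⇒ minimal covering band is its complement: 360° − 266.104° = 93.896°.
Band runs from +130.426° eastward to -135.678°, crossing the antimeridian.

93.896°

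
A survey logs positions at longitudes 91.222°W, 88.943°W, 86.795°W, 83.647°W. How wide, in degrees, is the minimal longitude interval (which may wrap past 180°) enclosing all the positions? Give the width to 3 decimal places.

Sort the longitudes: -91.222°, -88.943°, -86.795°, -83.647°.
Eastward gaps between consecutive values (wrapping around): 2.279°, 2.148°, 3.148°, 352.425°.
Largest gap = 352.425° ⇒ minimal covering band is its complement: 360° − 352.425° = 7.575°.
Band runs from -91.222° eastward to -83.647°.

7.575°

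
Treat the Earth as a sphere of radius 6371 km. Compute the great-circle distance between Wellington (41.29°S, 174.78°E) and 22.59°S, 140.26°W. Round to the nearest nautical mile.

Δλ = -140.26 − 174.78 = -315.04°; wrapped into (−180°, 180°]: 44.96°.
Δφ = -22.59 − -41.29 = 18.70°.
a = sin²(Δφ/2) + cos φ₁ · cos φ₂ · sin²(Δλ/2) = 0.127818.
c = 2·atan2(√a, √(1−a)) = 0.73122 rad → d = 6371·c ≈ 4658.57 km ≈ 2515.43 nmi.

2515 nmi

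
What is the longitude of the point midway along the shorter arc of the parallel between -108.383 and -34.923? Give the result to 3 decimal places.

Signed shortest Δλ from -108.383° to -34.923° is +73.460°.
Midpoint longitude = -108.383° + (+73.460°)/2 = -108.383° + 36.730° = -71.653°.

-71.653°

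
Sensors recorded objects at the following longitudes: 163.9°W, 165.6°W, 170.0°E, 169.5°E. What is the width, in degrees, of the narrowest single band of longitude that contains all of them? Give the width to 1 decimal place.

Sort the longitudes: -165.6°, -163.9°, +169.5°, +170.0°.
Eastward gaps between consecutive values (wrapping around): 1.7°, 333.4°, 0.5°, 24.4°.
Largest gap = 333.4° ⇒ minimal covering band is its complement: 360° − 333.4° = 26.6°.
Band runs from +169.5° eastward to -163.9°, crossing the antimeridian.

26.6°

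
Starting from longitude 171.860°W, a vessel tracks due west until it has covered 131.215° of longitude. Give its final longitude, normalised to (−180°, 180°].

56.925°E

Start at -171.860°; shift −131.215° → -303.075°.
-303.075° lies outside (−180°, 180°]; add 360° → +56.925°.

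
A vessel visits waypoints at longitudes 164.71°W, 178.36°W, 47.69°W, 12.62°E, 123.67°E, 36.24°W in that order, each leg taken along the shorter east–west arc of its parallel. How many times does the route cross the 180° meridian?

0

Leg 1: -164.71° → -178.36°, shortest Δλ = -13.65° (west) — does not cross 180°.
Leg 2: -178.36° → -47.69°, shortest Δλ = 130.67° (east) — does not cross 180°.
Leg 3: -47.69° → +12.62°, shortest Δλ = 60.31° (east) — does not cross 180°.
Leg 4: +12.62° → +123.67°, shortest Δλ = 111.05° (east) — does not cross 180°.
Leg 5: +123.67° → -36.24°, shortest Δλ = -159.91° (west) — does not cross 180°.
Total crossings: 0.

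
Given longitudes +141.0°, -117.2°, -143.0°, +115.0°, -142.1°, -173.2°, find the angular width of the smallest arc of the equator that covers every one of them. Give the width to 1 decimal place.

Sort the longitudes: -173.2°, -143.0°, -142.1°, -117.2°, +115.0°, +141.0°.
Eastward gaps between consecutive values (wrapping around): 30.2°, 0.9°, 24.9°, 232.2°, 26.0°, 45.8°.
Largest gap = 232.2° ⇒ minimal covering band is its complement: 360° − 232.2° = 127.8°.
Band runs from +115.0° eastward to -117.2°, crossing the antimeridian.

127.8°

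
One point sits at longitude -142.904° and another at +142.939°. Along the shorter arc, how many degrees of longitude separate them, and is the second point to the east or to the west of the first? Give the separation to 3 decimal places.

74.157° west

Raw difference: 142.939 − -142.904 = 285.843°.
Normalise into (−180°, 180°]: 285.843° − 360° = -74.157°.
Negative ⇒ the second point lies to the west; separation 74.157°.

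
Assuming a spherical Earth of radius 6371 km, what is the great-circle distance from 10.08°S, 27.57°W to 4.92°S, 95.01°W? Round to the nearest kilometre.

Δλ = -95.01 − -27.57 = -67.44°.
Δφ = -4.92 − -10.08 = 5.16°.
a = sin²(Δφ/2) + cos φ₁ · cos φ₂ · sin²(Δλ/2) = 0.304326.
c = 2·atan2(√a, √(1−a)) = 1.16870 rad → d = 6371·c ≈ 7445.79 km.

7446 km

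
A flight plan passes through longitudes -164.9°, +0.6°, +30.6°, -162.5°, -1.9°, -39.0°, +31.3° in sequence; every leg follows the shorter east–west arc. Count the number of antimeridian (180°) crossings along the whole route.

Leg 1: -164.9° → +0.6°, shortest Δλ = 165.5° (east) — does not cross 180°.
Leg 2: +0.6° → +30.6°, shortest Δλ = 30.0° (east) — does not cross 180°.
Leg 3: +30.6° → -162.5°, shortest Δλ = 166.9° (east) — crosses 180°.
Leg 4: -162.5° → -1.9°, shortest Δλ = 160.6° (east) — does not cross 180°.
Leg 5: -1.9° → -39.0°, shortest Δλ = -37.1° (west) — does not cross 180°.
Leg 6: -39.0° → +31.3°, shortest Δλ = 70.3° (east) — does not cross 180°.
Total crossings: 1.

1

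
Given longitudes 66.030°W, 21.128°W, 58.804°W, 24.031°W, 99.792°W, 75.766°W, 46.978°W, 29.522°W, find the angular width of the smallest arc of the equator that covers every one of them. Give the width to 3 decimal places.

Sort the longitudes: -99.792°, -75.766°, -66.030°, -58.804°, -46.978°, -29.522°, -24.031°, -21.128°.
Eastward gaps between consecutive values (wrapping around): 24.026°, 9.736°, 7.226°, 11.826°, 17.456°, 5.491°, 2.903°, 281.336°.
Largest gap = 281.336° ⇒ minimal covering band is its complement: 360° − 281.336° = 78.664°.
Band runs from -99.792° eastward to -21.128°.

78.664°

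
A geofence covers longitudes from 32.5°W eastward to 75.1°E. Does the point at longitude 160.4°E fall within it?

Band width going east from -32.5° to +75.1°: ((75.1 − -32.5) mod 360) = 107.6°.
Offset of +160.4° east of the west edge: ((160.4 − -32.5) mod 360) = 192.9°.
192.9° > 107.6° ⇒ outside.

No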